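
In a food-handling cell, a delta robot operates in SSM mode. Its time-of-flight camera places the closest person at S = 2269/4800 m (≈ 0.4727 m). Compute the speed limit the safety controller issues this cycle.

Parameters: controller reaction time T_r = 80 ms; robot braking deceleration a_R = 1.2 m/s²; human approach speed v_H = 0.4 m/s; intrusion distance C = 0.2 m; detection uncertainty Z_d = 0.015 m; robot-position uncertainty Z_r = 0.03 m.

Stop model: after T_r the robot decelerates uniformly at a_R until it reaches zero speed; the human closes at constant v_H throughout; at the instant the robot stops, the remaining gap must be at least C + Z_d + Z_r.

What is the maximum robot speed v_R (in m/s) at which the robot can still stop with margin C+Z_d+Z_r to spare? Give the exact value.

v_R_max = 7/20 m/s = 0.3500 m/s

quadratic (5/12)·v² + (31/75)·v + (-4697/24000) = 0
  disc = (31/75)² − 4·(5/12)·(-4697/24000) = 19881/40000 ; √disc = 141/200
  v_R = (−(31/75) + 141/200) / (2·(5/12)) = 7/20 m/s
check:
braking lasts T_s = (7/20)/(6/5) = 0.2917 s
reaction-phase robot travel = 0.3500·0.0800 = 0.0280 m
robot covers 0.3500·0.2917 − ½·1.2000·0.2917² = 0.0510 m while stopping
human over T_r+T_s: 0.4000·(0.0800+0.2917) = 0.1487 m
residual clearance needed = 0.2000+0.0150+0.0300 = 0.2450 m
sum ≈ 0.0280+0.0510+0.1487+0.2450 ≈ 0.4727 m = S ✓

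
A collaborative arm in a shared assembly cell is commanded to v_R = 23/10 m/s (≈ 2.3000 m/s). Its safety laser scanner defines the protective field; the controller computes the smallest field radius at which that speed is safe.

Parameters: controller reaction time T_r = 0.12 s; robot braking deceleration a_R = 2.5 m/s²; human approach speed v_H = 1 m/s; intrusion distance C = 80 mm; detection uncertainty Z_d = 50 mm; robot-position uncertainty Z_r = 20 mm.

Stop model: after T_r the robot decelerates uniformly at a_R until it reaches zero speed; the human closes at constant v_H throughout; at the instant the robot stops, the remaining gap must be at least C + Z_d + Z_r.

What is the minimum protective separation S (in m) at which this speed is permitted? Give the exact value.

T_s = v_R/a_R = (23/10)/(5/2) = 0.9200 s
robot covers v_R·T_r = 2.3000·0.1200 = 0.2760 m before braking
braking distance = 2.3000²/(2·2.5000) = 1.0580 m
human closes 1.0000·1.0400 = 1.0400 m
residual clearance needed = 0.0800+0.0500+0.0200 = 0.1500 m
S_min ≈ 0.2760+1.0580+1.0400+0.1500  ⇒  S_min = 631/250 m

S_min = 631/250 m = 2.5240 m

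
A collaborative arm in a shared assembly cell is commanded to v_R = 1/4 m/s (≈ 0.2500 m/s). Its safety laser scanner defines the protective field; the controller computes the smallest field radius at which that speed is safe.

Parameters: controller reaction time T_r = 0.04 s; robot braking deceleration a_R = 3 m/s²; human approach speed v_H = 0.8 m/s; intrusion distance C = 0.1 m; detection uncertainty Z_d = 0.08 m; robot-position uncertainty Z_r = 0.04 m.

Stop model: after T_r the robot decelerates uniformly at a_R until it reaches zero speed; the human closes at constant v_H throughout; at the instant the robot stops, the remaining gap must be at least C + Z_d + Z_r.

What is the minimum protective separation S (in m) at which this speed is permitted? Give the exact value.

stop time T_s = (1/4)/3 = 0.0833 s
robot in T_r: 0.2500·0.0400 = 0.0100 m
robot covers 0.2500·0.0833 − ½·3.0000·0.0833² = 0.0104 m while stopping
human closes 0.8000·0.1233 = 0.0987 m
residual clearance needed = 0.1000+0.0800+0.0400 = 0.2200 m
S_min ≈ 0.0100+0.0104+0.0987+0.2200  ⇒  S_min = 4069/12000 m

S_min = 4069/12000 m = 0.3391 m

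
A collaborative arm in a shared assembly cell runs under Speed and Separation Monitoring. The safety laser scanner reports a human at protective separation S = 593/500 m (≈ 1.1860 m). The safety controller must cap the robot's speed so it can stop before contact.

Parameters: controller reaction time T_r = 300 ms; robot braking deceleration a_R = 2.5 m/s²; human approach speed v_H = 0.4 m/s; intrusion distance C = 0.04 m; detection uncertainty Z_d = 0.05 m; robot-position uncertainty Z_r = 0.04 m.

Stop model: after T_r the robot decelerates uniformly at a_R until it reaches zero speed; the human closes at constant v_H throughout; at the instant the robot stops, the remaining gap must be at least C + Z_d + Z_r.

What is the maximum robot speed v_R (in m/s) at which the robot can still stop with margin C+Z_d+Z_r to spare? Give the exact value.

quadratic (1/5)·v² + (23/50)·v + (-117/125) = 0
  disc = (23/50)² − 4·(1/5)·(-117/125) = 2401/2500 ; √disc = 49/50
  v_R = (−(23/50) + 49/50) / (2·(1/5)) = 13/10 m/s
check:
braking lasts T_s = (13/10)/(5/2) = 0.5200 s
robot in T_r: 1.3000·0.3000 = 0.3900 m
robot covers 1.3000·0.5200 − ½·2.5000·0.5200² = 0.3380 m while stopping
human closes 0.4000·0.8200 = 0.3280 m
residual clearance needed = 0.0400+0.0500+0.0400 = 0.1300 m
sum ≈ 0.3900+0.3380+0.3280+0.1300 ≈ 1.1860 m = S ✓

v_R_max = 13/10 m/s = 1.3000 m/s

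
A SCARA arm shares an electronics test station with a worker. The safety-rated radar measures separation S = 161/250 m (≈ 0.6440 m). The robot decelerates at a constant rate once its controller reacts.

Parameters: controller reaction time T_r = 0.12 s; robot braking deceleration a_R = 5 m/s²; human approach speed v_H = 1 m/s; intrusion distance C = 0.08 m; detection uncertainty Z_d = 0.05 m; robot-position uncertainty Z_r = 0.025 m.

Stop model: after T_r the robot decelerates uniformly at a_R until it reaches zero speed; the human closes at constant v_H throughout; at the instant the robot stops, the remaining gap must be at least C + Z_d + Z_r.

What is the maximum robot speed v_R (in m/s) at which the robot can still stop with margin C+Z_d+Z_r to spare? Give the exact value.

v_R_max = 9/10 m/s = 0.9000 m/s

at the boundary: (1/10)·v² + (8/25)·v + (-369/1000) = 0
  disc = (8/25)² − 4·(1/10)·(-369/1000) = 1/4 ; √disc = 1/2
  v_R = (−(8/25) + 1/2) / (2·(1/10)) = 9/10 m/s
check:
stop time T_s = (9/10)/5 = 0.1800 s
reaction-phase robot travel = 0.9000·0.1200 = 0.1080 m
braking distance = 0.9000²/(2·5.0000) = 0.0810 m
person approaches 1.0000·(0.1200+0.1800) = 0.3000 m
margins: 0.0800+0.0500+0.0250 = 0.1550 m
sum ≈ 0.1080+0.0810+0.3000+0.1550 ≈ 0.6440 m = S ✓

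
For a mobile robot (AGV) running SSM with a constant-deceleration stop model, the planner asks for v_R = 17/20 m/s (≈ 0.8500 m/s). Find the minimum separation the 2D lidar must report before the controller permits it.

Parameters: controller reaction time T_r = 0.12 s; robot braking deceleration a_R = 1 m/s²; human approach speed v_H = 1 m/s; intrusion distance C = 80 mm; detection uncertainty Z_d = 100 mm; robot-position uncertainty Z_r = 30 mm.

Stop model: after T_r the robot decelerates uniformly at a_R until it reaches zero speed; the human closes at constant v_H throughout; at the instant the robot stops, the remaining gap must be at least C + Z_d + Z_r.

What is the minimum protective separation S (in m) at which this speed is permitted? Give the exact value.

braking lasts T_s = (17/20)/1 = 0.8500 s
reaction-phase robot travel = 0.8500·0.1200 = 0.1020 m
robot under decel: 0.8500²/(2·1.0000) = 0.3613 m
person approaches 1.0000·(0.1200+0.8500) = 0.9700 m
C+Z_d+Z_r = 0.0800+0.1000+0.0300 = 0.2100 m
S_min ≈ 0.1020+0.3613+0.9700+0.2100  ⇒  S_min = 6573/4000 m

S_min = 6573/4000 m = 1.6433 m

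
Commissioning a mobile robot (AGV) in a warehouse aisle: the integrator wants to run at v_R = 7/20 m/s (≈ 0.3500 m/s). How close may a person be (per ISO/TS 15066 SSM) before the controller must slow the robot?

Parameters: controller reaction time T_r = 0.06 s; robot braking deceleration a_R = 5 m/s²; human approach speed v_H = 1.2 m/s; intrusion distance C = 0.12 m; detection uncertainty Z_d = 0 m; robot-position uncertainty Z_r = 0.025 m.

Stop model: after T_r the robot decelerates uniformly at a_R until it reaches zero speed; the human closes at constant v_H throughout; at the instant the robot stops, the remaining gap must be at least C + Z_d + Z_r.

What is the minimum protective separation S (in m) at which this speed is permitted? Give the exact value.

T_s = v_R/a_R = (7/20)/5 = 0.0700 s
reaction-phase robot travel = 0.3500·0.0600 = 0.0210 m
robot under decel: 0.3500²/(2·5.0000) = 0.0123 m
human closes 1.2000·0.1300 = 0.1560 m
residual clearance needed = 0.1200+0.0000+0.0250 = 0.1450 m
S_min ≈ 0.0210+0.0123+0.1560+0.1450  ⇒  S_min = 1337/4000 m

S_min = 1337/4000 m = 0.3342 m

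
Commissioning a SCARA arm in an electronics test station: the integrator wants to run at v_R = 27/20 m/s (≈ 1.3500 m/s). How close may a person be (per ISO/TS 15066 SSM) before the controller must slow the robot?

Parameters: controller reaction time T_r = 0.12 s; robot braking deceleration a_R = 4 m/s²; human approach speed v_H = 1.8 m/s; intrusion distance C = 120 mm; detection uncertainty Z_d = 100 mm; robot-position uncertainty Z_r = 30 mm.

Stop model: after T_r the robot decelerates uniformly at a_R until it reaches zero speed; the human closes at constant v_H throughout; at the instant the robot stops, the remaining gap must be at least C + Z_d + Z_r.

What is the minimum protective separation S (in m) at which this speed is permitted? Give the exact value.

braking lasts T_s = (27/20)/4 = 0.3375 s
reaction-phase robot travel = 1.3500·0.1200 = 0.1620 m
robot covers 1.3500·0.3375 − ½·4.0000·0.3375² = 0.2278 m while stopping
human closes 1.8000·0.4575 = 0.8235 m
residual clearance needed = 0.1200+0.1000+0.0300 = 0.2500 m
S_min ≈ 0.1620+0.2278+0.8235+0.2500  ⇒  S_min = 23413/16000 m

S_min = 23413/16000 m = 1.4633 m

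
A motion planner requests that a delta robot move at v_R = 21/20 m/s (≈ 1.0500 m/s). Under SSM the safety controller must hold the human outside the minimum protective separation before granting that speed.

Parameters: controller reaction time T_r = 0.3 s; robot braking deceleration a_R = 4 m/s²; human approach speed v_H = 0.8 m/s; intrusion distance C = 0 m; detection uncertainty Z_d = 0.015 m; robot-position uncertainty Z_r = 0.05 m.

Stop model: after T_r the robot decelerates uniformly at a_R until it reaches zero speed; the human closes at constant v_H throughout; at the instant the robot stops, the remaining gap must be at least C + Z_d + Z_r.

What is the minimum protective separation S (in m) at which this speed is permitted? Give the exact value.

stop time T_s = (21/20)/4 = 0.2625 s
robot in T_r: 1.0500·0.3000 = 0.3150 m
robot covers 1.0500·0.2625 − ½·4.0000·0.2625² = 0.1378 m while stopping
person approaches 0.8000·(0.3000+0.2625) = 0.4500 m
residual clearance needed = 0.0000+0.0150+0.0500 = 0.0650 m
S_min ≈ 0.3150+0.1378+0.4500+0.0650  ⇒  S_min = 3097/3200 m

S_min = 3097/3200 m = 0.9678 m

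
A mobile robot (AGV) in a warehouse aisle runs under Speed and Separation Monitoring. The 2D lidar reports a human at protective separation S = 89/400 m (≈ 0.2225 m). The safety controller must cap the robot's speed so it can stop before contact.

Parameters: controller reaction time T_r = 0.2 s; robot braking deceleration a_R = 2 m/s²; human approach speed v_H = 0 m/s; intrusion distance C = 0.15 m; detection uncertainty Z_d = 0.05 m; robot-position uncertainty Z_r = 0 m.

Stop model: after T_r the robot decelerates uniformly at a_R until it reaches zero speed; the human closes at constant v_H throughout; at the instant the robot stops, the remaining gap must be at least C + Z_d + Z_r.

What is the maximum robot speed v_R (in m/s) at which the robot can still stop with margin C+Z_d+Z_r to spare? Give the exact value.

v_R_max = 1/10 m/s = 0.1000 m/s

at the boundary: (1/4)·v² + (1/5)·v + (-9/400) = 0
  disc = (1/5)² − 4·(1/4)·(-9/400) = 1/16 ; √disc = 1/4
  v_R = (−(1/5) + 1/4) / (2·(1/4)) = 1/10 m/s
check:
T_s = v_R/a_R = (1/10)/2 = 0.0500 s
robot covers v_R·T_r = 0.1000·0.2000 = 0.0200 m before braking
braking distance = 0.1000²/(2·2.0000) = 0.0025 m
person approaches 0.0000·(0.2000+0.0500) = 0.0000 m
margins: 0.1500+0.0500+0.0000 = 0.2000 m
sum ≈ 0.0200+0.0025+0.0000+0.2000 ≈ 0.2225 m = S ✓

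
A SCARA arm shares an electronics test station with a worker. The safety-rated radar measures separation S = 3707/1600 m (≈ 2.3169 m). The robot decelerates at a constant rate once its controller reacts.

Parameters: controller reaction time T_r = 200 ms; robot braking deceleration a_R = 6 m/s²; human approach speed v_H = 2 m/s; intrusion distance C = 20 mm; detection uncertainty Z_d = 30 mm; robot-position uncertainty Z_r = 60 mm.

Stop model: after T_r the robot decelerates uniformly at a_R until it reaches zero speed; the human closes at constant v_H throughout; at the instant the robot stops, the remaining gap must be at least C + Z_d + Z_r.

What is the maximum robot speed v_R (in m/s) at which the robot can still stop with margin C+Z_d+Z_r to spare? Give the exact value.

v_R_max = 49/20 m/s = 2.4500 m/s

collect terms ⇒ (1/12)·v_R² + (8/15)·v_R + (-2891/1600) = 0
  disc = (8/15)² − 4·(1/12)·(-2891/1600) = 12769/14400 ; √disc = 113/120
  v_R = (−(8/15) + 113/120) / (2·(1/12)) = 49/20 m/s
check:
T_s = v_R/a_R = (49/20)/6 = 0.4083 s
robot covers v_R·T_r = 2.4500·0.2000 = 0.4900 m before braking
robot covers 2.4500·0.4083 − ½·6.0000·0.4083² = 0.5002 m while stopping
human closes 2.0000·0.6083 = 1.2167 m
C+Z_d+Z_r = 0.0200+0.0300+0.0600 = 0.1100 m
sum ≈ 0.4900+0.5002+1.2167+0.1100 ≈ 2.3169 m = S ✓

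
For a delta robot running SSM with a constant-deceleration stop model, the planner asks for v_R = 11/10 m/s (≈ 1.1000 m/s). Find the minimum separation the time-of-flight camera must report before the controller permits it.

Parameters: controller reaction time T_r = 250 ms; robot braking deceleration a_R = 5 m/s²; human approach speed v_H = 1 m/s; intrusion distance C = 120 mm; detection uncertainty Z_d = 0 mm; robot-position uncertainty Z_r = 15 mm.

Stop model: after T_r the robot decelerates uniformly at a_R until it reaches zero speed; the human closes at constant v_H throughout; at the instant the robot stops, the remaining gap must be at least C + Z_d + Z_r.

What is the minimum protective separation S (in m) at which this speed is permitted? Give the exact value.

T_s = v_R/a_R = (11/10)/5 = 0.2200 s
robot in T_r: 1.1000·0.2500 = 0.2750 m
braking distance = 1.1000²/(2·5.0000) = 0.1210 m
human closes 1.0000·0.4700 = 0.4700 m
residual clearance needed = 0.1200+0.0000+0.0150 = 0.1350 m
S_min ≈ 0.2750+0.1210+0.4700+0.1350  ⇒  S_min = 1001/1000 m

S_min = 1001/1000 m = 1.0010 m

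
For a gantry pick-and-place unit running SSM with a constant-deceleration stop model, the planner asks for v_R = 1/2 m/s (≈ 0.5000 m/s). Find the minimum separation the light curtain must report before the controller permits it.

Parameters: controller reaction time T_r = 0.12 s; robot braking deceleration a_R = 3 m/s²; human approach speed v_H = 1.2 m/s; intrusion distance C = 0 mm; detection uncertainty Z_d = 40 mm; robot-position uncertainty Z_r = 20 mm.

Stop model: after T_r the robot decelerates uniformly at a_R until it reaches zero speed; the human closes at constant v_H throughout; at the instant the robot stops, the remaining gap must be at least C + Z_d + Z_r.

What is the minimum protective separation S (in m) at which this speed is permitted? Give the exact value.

stop time T_s = (1/2)/3 = 0.1667 s
robot in T_r: 0.5000·0.1200 = 0.0600 m
robot covers 0.5000·0.1667 − ½·3.0000·0.1667² = 0.0417 m while stopping
person approaches 1.2000·(0.1200+0.1667) = 0.3440 m
C+Z_d+Z_r = 0.0000+0.0400+0.0200 = 0.0600 m
S_min ≈ 0.0600+0.0417+0.3440+0.0600  ⇒  S_min = 1517/3000 m

S_min = 1517/3000 m = 0.5057 m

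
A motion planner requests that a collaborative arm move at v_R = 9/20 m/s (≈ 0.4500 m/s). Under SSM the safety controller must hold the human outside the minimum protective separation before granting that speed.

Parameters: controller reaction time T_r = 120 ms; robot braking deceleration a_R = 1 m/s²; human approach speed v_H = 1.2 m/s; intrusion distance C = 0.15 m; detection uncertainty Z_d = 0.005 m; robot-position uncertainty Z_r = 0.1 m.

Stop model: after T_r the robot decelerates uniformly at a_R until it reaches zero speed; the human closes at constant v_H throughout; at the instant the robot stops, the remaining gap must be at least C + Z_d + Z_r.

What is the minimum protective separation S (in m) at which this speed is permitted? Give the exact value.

S_min = 4377/4000 m = 1.0942 m

stop time T_s = (9/20)/1 = 0.4500 s
reaction-phase robot travel = 0.4500·0.1200 = 0.0540 m
robot covers 0.4500·0.4500 − ½·1.0000·0.4500² = 0.1013 m while stopping
person approaches 1.2000·(0.1200+0.4500) = 0.6840 m
residual clearance needed = 0.1500+0.0050+0.1000 = 0.2550 m
S_min ≈ 0.0540+0.1013+0.6840+0.2550  ⇒  S_min = 4377/4000 m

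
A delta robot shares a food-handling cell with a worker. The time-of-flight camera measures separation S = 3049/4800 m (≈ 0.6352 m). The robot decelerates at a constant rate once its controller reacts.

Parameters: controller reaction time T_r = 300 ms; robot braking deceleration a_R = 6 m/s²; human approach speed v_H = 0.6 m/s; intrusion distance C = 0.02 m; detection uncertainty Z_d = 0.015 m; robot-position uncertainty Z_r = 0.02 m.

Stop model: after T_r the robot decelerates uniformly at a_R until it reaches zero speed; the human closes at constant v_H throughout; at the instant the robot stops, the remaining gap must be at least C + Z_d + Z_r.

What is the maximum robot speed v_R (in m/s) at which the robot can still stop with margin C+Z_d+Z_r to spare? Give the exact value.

v_R_max = 17/20 m/s = 0.8500 m/s

quadratic (1/12)·v² + (2/5)·v + (-1921/4800) = 0
  disc = (2/5)² − 4·(1/12)·(-1921/4800) = 169/576 ; √disc = 13/24
  v_R = (−(2/5) + 13/24) / (2·(1/12)) = 17/20 m/s
check:
braking lasts T_s = (17/20)/6 = 0.1417 s
robot in T_r: 0.8500·0.3000 = 0.2550 m
robot covers 0.8500·0.1417 − ½·6.0000·0.1417² = 0.0602 m while stopping
human over T_r+T_s: 0.6000·(0.3000+0.1417) = 0.2650 m
C+Z_d+Z_r = 0.0200+0.0150+0.0200 = 0.0550 m
sum ≈ 0.2550+0.0602+0.2650+0.0550 ≈ 0.6352 m = S ✓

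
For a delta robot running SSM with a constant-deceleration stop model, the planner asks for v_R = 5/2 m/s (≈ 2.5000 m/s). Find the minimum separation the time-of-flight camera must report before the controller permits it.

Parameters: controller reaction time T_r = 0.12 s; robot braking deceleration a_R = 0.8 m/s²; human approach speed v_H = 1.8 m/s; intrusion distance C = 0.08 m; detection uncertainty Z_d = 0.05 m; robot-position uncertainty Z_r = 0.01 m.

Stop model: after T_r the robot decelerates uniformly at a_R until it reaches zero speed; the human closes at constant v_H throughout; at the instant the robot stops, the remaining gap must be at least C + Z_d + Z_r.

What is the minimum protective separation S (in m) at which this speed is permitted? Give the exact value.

S_min = 40749/4000 m = 10.1873 m

T_s = v_R/a_R = (5/2)/(4/5) = 3.1250 s
robot in T_r: 2.5000·0.1200 = 0.3000 m
robot under decel: 2.5000²/(2·0.8000) = 3.9062 m
person approaches 1.8000·(0.1200+3.1250) = 5.8410 m
residual clearance needed = 0.0800+0.0500+0.0100 = 0.1400 m
S_min ≈ 0.3000+3.9062+5.8410+0.1400  ⇒  S_min = 40749/4000 m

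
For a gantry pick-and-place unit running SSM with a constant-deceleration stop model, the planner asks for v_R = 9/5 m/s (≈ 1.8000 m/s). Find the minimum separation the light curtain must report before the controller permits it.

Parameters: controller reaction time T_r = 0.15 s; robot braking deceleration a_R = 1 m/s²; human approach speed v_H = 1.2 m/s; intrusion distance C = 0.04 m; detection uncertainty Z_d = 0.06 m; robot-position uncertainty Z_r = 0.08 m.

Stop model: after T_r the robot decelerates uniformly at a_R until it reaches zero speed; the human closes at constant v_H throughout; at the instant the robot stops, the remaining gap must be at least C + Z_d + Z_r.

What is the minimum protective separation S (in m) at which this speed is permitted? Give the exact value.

S_min = 441/100 m = 4.4100 m

braking lasts T_s = (9/5)/1 = 1.8000 s
robot in T_r: 1.8000·0.1500 = 0.2700 m
robot covers 1.8000·1.8000 − ½·1.0000·1.8000² = 1.6200 m while stopping
person approaches 1.2000·(0.1500+1.8000) = 2.3400 m
margins: 0.0400+0.0600+0.0800 = 0.1800 m
S_min ≈ 0.2700+1.6200+2.3400+0.1800  ⇒  S_min = 441/100 m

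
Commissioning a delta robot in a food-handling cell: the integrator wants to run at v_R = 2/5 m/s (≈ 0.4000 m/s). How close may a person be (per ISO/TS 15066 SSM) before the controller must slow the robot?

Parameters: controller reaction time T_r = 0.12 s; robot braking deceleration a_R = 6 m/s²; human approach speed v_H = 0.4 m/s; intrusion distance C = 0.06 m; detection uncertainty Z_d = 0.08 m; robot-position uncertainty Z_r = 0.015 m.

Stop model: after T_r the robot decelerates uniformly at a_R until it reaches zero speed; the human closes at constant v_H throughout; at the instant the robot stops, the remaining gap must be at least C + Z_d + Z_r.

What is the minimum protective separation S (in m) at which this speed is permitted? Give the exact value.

stop time T_s = (2/5)/6 = 0.0667 s
robot in T_r: 0.4000·0.1200 = 0.0480 m
robot under decel: 0.4000²/(2·6.0000) = 0.0133 m
person approaches 0.4000·(0.1200+0.0667) = 0.0747 m
residual clearance needed = 0.0600+0.0800+0.0150 = 0.1550 m
S_min ≈ 0.0480+0.0133+0.0747+0.1550  ⇒  S_min = 291/1000 m

S_min = 291/1000 m = 0.2910 m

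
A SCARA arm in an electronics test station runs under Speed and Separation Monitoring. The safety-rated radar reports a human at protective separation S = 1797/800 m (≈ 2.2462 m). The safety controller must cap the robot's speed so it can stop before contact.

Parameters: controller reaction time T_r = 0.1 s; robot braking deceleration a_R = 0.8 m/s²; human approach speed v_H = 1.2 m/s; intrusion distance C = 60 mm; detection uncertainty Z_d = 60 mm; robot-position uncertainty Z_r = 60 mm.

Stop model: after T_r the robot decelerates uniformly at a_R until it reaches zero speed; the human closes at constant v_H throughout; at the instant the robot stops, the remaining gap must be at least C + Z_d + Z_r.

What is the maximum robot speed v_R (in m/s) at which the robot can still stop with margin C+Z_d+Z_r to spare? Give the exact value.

v_R_max = 9/10 m/s = 0.9000 m/s

collect terms ⇒ (5/8)·v_R² + (8/5)·v_R + (-1557/800) = 0
  disc = (8/5)² − 4·(5/8)·(-1557/800) = 11881/1600 ; √disc = 109/40
  v_R = (−(8/5) + 109/40) / (2·(5/8)) = 9/10 m/s
check:
stop time T_s = (9/10)/(4/5) = 1.1250 s
reaction-phase robot travel = 0.9000·0.1000 = 0.0900 m
robot under decel: 0.9000²/(2·0.8000) = 0.5062 m
human over T_r+T_s: 1.2000·(0.1000+1.1250) = 1.4700 m
residual clearance needed = 0.0600+0.0600+0.0600 = 0.1800 m
sum ≈ 0.0900+0.5062+1.4700+0.1800 ≈ 2.2462 m = S ✓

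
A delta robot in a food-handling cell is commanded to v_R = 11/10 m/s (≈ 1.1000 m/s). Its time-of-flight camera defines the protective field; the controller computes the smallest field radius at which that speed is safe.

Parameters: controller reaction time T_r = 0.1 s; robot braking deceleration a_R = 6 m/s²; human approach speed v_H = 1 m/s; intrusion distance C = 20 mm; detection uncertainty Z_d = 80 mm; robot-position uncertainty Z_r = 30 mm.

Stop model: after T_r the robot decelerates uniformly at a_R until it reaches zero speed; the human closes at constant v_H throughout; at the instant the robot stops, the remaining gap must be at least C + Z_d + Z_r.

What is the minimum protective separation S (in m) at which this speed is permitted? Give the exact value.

braking lasts T_s = (11/10)/6 = 0.1833 s
reaction-phase robot travel = 1.1000·0.1000 = 0.1100 m
robot covers 1.1000·0.1833 − ½·6.0000·0.1833² = 0.1008 m while stopping
human over T_r+T_s: 1.0000·(0.1000+0.1833) = 0.2833 m
C+Z_d+Z_r = 0.0200+0.0800+0.0300 = 0.1300 m
S_min ≈ 0.1100+0.1008+0.2833+0.1300  ⇒  S_min = 749/1200 m

S_min = 749/1200 m = 0.6242 m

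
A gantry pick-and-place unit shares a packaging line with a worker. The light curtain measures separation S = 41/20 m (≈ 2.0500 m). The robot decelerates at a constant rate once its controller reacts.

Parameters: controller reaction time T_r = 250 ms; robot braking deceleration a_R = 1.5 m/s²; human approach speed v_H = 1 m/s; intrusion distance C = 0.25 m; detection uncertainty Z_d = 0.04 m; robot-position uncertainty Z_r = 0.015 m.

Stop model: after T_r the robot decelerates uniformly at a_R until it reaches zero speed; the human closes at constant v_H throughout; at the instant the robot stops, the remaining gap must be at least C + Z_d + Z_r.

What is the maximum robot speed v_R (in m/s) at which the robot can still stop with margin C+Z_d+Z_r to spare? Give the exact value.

v_R_max = 23/20 m/s = 1.1500 m/s

at the boundary: (1/3)·v² + (11/12)·v + (-299/200) = 0
  disc = (11/12)² − 4·(1/3)·(-299/200) = 10201/3600 ; √disc = 101/60
  v_R = (−(11/12) + 101/60) / (2·(1/3)) = 23/20 m/s
check:
stop time T_s = (23/20)/(3/2) = 0.7667 s
robot in T_r: 1.1500·0.2500 = 0.2875 m
robot under decel: 1.1500²/(2·1.5000) = 0.4408 m
person approaches 1.0000·(0.2500+0.7667) = 1.0167 m
residual clearance needed = 0.2500+0.0400+0.0150 = 0.3050 m
sum ≈ 0.2875+0.4408+1.0167+0.3050 ≈ 2.0500 m = S ✓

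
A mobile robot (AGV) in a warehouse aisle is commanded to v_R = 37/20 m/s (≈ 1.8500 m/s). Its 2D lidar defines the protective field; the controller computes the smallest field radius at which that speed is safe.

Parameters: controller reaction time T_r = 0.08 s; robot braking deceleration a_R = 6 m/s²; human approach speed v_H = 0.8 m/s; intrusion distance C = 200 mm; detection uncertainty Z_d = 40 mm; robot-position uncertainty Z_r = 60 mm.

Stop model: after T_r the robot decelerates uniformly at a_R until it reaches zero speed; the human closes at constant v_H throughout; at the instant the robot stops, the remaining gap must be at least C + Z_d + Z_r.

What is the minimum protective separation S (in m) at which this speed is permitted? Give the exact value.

stop time T_s = (37/20)/6 = 0.3083 s
robot in T_r: 1.8500·0.0800 = 0.1480 m
braking distance = 1.8500²/(2·6.0000) = 0.2852 m
person approaches 0.8000·(0.0800+0.3083) = 0.3107 m
margins: 0.2000+0.0400+0.0600 = 0.3000 m
S_min ≈ 0.1480+0.2852+0.3107+0.3000  ⇒  S_min = 8351/8000 m

S_min = 8351/8000 m = 1.0439 m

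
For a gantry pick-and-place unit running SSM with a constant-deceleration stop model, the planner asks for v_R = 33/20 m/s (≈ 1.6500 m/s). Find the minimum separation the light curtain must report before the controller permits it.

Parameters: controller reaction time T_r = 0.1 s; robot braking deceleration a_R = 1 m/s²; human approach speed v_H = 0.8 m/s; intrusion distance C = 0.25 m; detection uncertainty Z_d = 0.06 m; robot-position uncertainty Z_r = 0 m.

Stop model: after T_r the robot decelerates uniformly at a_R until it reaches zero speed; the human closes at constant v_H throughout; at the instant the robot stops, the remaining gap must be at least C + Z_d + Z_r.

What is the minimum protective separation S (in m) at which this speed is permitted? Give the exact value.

S_min = 2589/800 m = 3.2363 m

T_s = v_R/a_R = (33/20)/1 = 1.6500 s
robot covers v_R·T_r = 1.6500·0.1000 = 0.1650 m before braking
robot covers 1.6500·1.6500 − ½·1.0000·1.6500² = 1.3613 m while stopping
human closes 0.8000·1.7500 = 1.4000 m
C+Z_d+Z_r = 0.2500+0.0600+0.0000 = 0.3100 m
S_min ≈ 0.1650+1.3613+1.4000+0.3100  ⇒  S_min = 2589/800 m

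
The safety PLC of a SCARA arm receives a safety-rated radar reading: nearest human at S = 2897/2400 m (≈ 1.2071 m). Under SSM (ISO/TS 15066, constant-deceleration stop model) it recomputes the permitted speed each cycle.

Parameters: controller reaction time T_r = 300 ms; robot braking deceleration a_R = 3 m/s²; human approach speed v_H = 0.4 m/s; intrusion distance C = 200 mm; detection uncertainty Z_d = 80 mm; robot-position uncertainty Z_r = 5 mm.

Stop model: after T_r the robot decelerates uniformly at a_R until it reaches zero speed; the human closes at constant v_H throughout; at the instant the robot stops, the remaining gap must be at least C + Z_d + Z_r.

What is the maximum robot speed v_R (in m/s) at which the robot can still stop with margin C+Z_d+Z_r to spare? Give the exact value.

quadratic (1/6)·v² + (13/30)·v + (-77/96) = 0
  disc = (13/30)² − 4·(1/6)·(-77/96) = 289/400 ; √disc = 17/20
  v_R = (−(13/30) + 17/20) / (2·(1/6)) = 5/4 m/s
check:
T_s = v_R/a_R = (5/4)/3 = 0.4167 s
robot covers v_R·T_r = 1.2500·0.3000 = 0.3750 m before braking
braking distance = 1.2500²/(2·3.0000) = 0.2604 m
human over T_r+T_s: 0.4000·(0.3000+0.4167) = 0.2867 m
C+Z_d+Z_r = 0.2000+0.0800+0.0050 = 0.2850 m
sum ≈ 0.3750+0.2604+0.2867+0.2850 ≈ 1.2071 m = S ✓

v_R_max = 5/4 m/s = 1.2500 m/s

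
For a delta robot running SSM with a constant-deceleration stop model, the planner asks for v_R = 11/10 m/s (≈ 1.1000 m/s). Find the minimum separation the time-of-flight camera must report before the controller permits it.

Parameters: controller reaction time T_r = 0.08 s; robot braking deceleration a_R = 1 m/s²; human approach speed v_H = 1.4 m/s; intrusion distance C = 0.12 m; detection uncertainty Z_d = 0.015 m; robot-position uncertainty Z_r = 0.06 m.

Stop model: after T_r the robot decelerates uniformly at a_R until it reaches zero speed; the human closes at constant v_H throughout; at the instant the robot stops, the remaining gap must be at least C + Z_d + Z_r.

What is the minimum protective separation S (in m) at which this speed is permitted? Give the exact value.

S_min = 127/50 m = 2.5400 m

T_s = v_R/a_R = (11/10)/1 = 1.1000 s
robot covers v_R·T_r = 1.1000·0.0800 = 0.0880 m before braking
braking distance = 1.1000²/(2·1.0000) = 0.6050 m
human over T_r+T_s: 1.4000·(0.0800+1.1000) = 1.6520 m
residual clearance needed = 0.1200+0.0150+0.0600 = 0.1950 m
S_min ≈ 0.0880+0.6050+1.6520+0.1950  ⇒  S_min = 127/50 m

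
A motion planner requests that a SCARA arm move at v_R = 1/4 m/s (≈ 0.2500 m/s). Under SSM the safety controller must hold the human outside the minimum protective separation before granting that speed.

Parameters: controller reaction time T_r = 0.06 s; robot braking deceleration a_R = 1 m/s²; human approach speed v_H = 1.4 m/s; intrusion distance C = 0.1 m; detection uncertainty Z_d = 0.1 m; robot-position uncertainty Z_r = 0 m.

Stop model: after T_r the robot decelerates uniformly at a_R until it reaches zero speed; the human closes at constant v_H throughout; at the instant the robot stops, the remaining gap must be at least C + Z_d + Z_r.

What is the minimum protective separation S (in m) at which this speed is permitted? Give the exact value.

braking lasts T_s = (1/4)/1 = 0.2500 s
reaction-phase robot travel = 0.2500·0.0600 = 0.0150 m
braking distance = 0.2500²/(2·1.0000) = 0.0312 m
human closes 1.4000·0.3100 = 0.4340 m
residual clearance needed = 0.1000+0.1000+0.0000 = 0.2000 m
S_min ≈ 0.0150+0.0312+0.4340+0.2000  ⇒  S_min = 2721/4000 m

S_min = 2721/4000 m = 0.6803 m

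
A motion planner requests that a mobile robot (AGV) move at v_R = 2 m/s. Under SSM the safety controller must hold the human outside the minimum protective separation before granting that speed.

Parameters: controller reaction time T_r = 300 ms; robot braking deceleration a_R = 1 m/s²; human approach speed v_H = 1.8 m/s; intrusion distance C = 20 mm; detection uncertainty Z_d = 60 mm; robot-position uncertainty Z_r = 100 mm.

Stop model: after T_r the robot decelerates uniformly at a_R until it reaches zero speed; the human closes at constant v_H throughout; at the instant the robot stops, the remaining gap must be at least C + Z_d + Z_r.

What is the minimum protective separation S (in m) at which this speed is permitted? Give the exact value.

S_min = 173/25 m = 6.9200 m

stop time T_s = 2/1 = 2.0000 s
reaction-phase robot travel = 2.0000·0.3000 = 0.6000 m
robot under decel: 2.0000²/(2·1.0000) = 2.0000 m
human closes 1.8000·2.3000 = 4.1400 m
margins: 0.0200+0.0600+0.1000 = 0.1800 m
S_min ≈ 0.6000+2.0000+4.1400+0.1800  ⇒  S_min = 173/25 m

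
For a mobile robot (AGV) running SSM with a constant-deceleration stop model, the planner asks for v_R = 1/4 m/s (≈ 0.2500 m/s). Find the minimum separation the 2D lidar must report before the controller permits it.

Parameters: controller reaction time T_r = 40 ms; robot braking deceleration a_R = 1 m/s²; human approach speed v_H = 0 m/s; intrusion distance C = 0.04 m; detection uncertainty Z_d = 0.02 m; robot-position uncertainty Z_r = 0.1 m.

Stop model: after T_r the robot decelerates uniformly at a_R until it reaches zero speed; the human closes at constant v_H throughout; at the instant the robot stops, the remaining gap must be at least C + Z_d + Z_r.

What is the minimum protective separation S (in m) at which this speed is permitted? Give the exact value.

braking lasts T_s = (1/4)/1 = 0.2500 s
robot in T_r: 0.2500·0.0400 = 0.0100 m
braking distance = 0.2500²/(2·1.0000) = 0.0312 m
human over T_r+T_s: 0.0000·(0.0400+0.2500) = 0.0000 m
margins: 0.0400+0.0200+0.1000 = 0.1600 m
S_min ≈ 0.0100+0.0312+0.0000+0.1600  ⇒  S_min = 161/800 m

S_min = 161/800 m = 0.2013 m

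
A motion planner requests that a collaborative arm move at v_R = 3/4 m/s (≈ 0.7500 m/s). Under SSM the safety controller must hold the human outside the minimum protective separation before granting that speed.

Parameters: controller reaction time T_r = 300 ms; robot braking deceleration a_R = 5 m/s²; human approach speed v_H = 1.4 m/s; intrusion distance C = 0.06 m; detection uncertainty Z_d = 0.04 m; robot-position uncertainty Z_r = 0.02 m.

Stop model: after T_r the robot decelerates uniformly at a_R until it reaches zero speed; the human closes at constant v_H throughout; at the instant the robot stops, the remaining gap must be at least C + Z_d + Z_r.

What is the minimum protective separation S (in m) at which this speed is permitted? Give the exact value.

S_min = 33/32 m = 1.0312 m

braking lasts T_s = (3/4)/5 = 0.1500 s
reaction-phase robot travel = 0.7500·0.3000 = 0.2250 m
braking distance = 0.7500²/(2·5.0000) = 0.0563 m
human over T_r+T_s: 1.4000·(0.3000+0.1500) = 0.6300 m
margins: 0.0600+0.0400+0.0200 = 0.1200 m
S_min ≈ 0.2250+0.0563+0.6300+0.1200  ⇒  S_min = 33/32 m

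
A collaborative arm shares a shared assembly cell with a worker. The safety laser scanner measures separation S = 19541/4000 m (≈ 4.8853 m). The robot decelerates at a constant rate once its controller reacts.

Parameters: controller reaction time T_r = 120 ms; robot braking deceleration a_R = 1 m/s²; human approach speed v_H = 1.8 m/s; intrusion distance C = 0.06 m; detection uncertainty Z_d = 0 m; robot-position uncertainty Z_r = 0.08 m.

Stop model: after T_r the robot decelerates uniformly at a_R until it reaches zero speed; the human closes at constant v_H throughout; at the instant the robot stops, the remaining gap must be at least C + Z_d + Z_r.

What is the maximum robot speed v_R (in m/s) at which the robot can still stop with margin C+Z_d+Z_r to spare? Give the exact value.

quadratic (1/2)·v² + (48/25)·v + (-18117/4000) = 0
  disc = (48/25)² − 4·(1/2)·(-18117/4000) = 127449/10000 ; √disc = 357/100
  v_R = (−(48/25) + 357/100) / (2·(1/2)) = 33/20 m/s
check:
stop time T_s = (33/20)/1 = 1.6500 s
robot covers v_R·T_r = 1.6500·0.1200 = 0.1980 m before braking
robot covers 1.6500·1.6500 − ½·1.0000·1.6500² = 1.3613 m while stopping
person approaches 1.8000·(0.1200+1.6500) = 3.1860 m
margins: 0.0600+0.0000+0.0800 = 0.1400 m
sum ≈ 0.1980+1.3613+3.1860+0.1400 ≈ 4.8853 m = S ✓

v_R_max = 33/20 m/s = 1.6500 m/s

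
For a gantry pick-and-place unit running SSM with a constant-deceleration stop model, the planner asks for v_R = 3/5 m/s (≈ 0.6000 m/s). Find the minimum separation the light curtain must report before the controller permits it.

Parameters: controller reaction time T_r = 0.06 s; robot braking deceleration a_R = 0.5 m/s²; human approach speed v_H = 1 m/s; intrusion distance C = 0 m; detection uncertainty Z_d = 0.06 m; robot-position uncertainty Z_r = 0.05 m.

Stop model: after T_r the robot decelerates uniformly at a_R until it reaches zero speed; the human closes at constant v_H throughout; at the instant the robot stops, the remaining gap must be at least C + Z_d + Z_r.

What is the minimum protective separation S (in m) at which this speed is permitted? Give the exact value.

S_min = 883/500 m = 1.7660 m

stop time T_s = (3/5)/(1/2) = 1.2000 s
reaction-phase robot travel = 0.6000·0.0600 = 0.0360 m
robot under decel: 0.6000²/(2·0.5000) = 0.3600 m
person approaches 1.0000·(0.0600+1.2000) = 1.2600 m
C+Z_d+Z_r = 0.0000+0.0600+0.0500 = 0.1100 m
S_min ≈ 0.0360+0.3600+1.2600+0.1100  ⇒  S_min = 883/500 m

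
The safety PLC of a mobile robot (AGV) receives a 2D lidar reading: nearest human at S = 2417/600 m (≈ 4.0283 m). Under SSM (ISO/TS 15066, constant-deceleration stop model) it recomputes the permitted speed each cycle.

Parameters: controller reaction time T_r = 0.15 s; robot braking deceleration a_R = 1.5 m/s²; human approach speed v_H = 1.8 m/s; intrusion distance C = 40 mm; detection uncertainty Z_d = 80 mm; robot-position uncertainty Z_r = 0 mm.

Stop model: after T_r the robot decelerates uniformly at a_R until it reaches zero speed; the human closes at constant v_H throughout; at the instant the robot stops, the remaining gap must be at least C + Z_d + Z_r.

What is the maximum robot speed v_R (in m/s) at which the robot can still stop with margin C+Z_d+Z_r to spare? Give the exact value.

quadratic (1/3)·v² + (27/20)·v + (-2183/600) = 0
  disc = (27/20)² − 4·(1/3)·(-2183/600) = 961/144 ; √disc = 31/12
  v_R = (−(27/20) + 31/12) / (2·(1/3)) = 37/20 m/s
check:
braking lasts T_s = (37/20)/(3/2) = 1.2333 s
robot in T_r: 1.8500·0.1500 = 0.2775 m
robot under decel: 1.8500²/(2·1.5000) = 1.1408 m
person approaches 1.8000·(0.1500+1.2333) = 2.4900 m
C+Z_d+Z_r = 0.0400+0.0800+0.0000 = 0.1200 m
sum ≈ 0.2775+1.1408+2.4900+0.1200 ≈ 4.0283 m = S ✓

v_R_max = 37/20 m/s = 1.8500 m/s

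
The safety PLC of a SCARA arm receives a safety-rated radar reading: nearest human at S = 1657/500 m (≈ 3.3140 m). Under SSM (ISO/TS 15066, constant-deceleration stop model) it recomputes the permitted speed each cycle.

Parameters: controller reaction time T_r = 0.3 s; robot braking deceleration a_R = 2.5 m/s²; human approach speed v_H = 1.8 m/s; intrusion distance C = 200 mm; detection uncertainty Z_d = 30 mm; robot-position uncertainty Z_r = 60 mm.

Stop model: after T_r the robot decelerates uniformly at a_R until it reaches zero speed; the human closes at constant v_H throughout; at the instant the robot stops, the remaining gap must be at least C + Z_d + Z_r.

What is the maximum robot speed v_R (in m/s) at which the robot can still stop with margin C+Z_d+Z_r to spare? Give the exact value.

v_R_max = 9/5 m/s = 1.8000 m/s

collect terms ⇒ (1/5)·v_R² + (51/50)·v_R + (-621/250) = 0
  disc = (51/50)² − 4·(1/5)·(-621/250) = 7569/2500 ; √disc = 87/50
  v_R = (−(51/50) + 87/50) / (2·(1/5)) = 9/5 m/s
check:
stop time T_s = (9/5)/(5/2) = 0.7200 s
robot covers v_R·T_r = 1.8000·0.3000 = 0.5400 m before braking
robot covers 1.8000·0.7200 − ½·2.5000·0.7200² = 0.6480 m while stopping
person approaches 1.8000·(0.3000+0.7200) = 1.8360 m
residual clearance needed = 0.2000+0.0300+0.0600 = 0.2900 m
sum ≈ 0.5400+0.6480+1.8360+0.2900 ≈ 3.3140 m = S ✓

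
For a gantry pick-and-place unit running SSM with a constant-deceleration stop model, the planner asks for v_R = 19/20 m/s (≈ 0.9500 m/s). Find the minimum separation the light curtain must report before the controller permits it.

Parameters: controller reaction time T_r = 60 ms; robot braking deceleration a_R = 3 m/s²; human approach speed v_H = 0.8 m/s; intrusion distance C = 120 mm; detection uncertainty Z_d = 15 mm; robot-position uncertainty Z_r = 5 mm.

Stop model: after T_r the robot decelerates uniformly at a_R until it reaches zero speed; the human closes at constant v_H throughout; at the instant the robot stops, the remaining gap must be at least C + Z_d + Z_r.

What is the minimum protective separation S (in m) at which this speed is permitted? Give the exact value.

stop time T_s = (19/20)/3 = 0.3167 s
robot in T_r: 0.9500·0.0600 = 0.0570 m
braking distance = 0.9500²/(2·3.0000) = 0.1504 m
human closes 0.8000·0.3767 = 0.3013 m
C+Z_d+Z_r = 0.1200+0.0150+0.0050 = 0.1400 m
S_min ≈ 0.0570+0.1504+0.3013+0.1400  ⇒  S_min = 519/800 m

S_min = 519/800 m = 0.6488 m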